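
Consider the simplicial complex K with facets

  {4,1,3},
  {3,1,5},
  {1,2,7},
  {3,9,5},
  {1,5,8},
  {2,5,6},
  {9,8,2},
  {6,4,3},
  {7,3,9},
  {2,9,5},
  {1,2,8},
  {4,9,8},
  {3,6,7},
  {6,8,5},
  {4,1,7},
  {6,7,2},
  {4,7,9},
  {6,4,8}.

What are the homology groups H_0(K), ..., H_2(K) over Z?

H_0 ≅ Z,  H_1 ≅ Z ⊕ Z/2,  H_2 = 0.

Order the vertices as 1 < 2 < 3 < 4 < 5 < 6 < 7 < 8 < 9. Listing each simplex with vertices in this order, K has dimension 2 with simplices:

  0-simplices (9): [1], [2], [3], [4], [5], [6], [7], [8], [9]
  1-simplices (27): (27 of them)
  2-simplices (18): [1,2,7], [1,2,8], [1,3,4], [1,3,5], [1,4,7], [1,5,8], [2,5,6], [2,5,9], [2,6,7], [2,8,9], [3,4,6], [3,5,9], [3,6,7], [3,7,9], [4,6,8], [4,7,9], [4,8,9], [5,6,8]

Hence C_0 ≅ Z^9, C_1 ≅ Z^27, C_2 ≅ Z^18.

Boundary ∂_1: C_1 → C_0 maps an edge to its endpoints' difference, ∂[p,q] = q − p. For instance
  ∂[8,9] = [9] − [8].
As a 9×27 matrix over Z this has rank 8, with invariant factors (1,1,1,1,1,1,1,1).

The boundary map ∂_2: C_2 → C_1 acts by ∂[p,q,r] = [q,r] − [p,r] + [p,q]. For instance
  ∂[4,8,9] = [8,9] − [4,9] + [4,8],
  ∂[3,5,9] = [5,9] − [3,9] + [3,5].
The 27×18 boundary matrix has rank 18 and Smith normal form diag(1,1,1,1,1,1,1,1,1,1,1,1,1,1,1,1,1,2).

Reading off H_k = ker ∂_k / im ∂_{k+1}:

  H_0: rank C_0 − rank ∂_1 = 9 − 8 = 1, and the invariant factors of ∂_1 are all 1, so H_0 ≅ Z.
  H_1: rank ker ∂_1 − rank ∂_2 = (27 − 8) − 18 = 1, and ∂_2 has invariant factor 2 > 1, so H_1 ≅ Z ⊕ Z/2.
  H_2: rank ker ∂_2 − rank ∂_3 = (18 − 18) − 0 = 0, and there is no ∂_3, so H_2 ≅ 0.

As a check, the Euler characteristic is 9 − 27 + 18 = 0, which agrees with 1 − 1 + 0 = 0.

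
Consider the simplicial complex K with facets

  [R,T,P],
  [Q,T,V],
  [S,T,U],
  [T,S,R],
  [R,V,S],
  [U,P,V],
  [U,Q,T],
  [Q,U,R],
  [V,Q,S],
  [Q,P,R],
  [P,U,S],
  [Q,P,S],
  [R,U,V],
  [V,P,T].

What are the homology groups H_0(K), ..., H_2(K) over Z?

Fix the vertex order P < Q < R < S < T < U < V and write every simplex with vertices in increasing order. Then dim K = 2 and the simplices of K are:

  0-simplices (7): P, Q, R, S, T, U, V
  1-simplices (21): PQ, PR, PS, PT, PU, PV, QR, QS, QT, QU, QV, RS, RT, RU, RV, ST, SU, SV, TU, TV, UV
  2-simplices (14): PQR, PQS, PRT, PSU, PTV, PUV, QRU, QSV, QTU, QTV, RST, RSV, RUV, STU

Hence C_0 ≅ Z^7, C_1 ≅ Z^21, C_2 ≅ Z^14.

Boundary ∂_1: C_1 → C_0 is given by ∂[p,q] = [q] − [p]. For instance
  ∂QV = V − Q.
The 7×21 boundary matrix has rank 6 and Smith normal form diag(1,1,1,1,1,1).

∂_2: C_2 → C_1 acts by ∂[p,q,r] = [q,r] − [p,r] + [p,q]. For instance
  ∂STU = TU − SU + ST,
  ∂PQR = QR − PR + PQ.
As a 21×14 matrix over Z this has rank 13, with invariant factors (1,1,1,1,1,1,1,1,1,1,1,1,1).

Now H_k = ker ∂_k / im ∂_{k+1}, so:

  H_0: rank C_0 − rank ∂_1 = 7 − 6 = 1, and the invariant factors of ∂_1 are all 1, so H_0 = Z.
  H_1: rank ker ∂_1 − rank ∂_2 = (21 − 6) − 13 = 2, and the invariant factors of ∂_2 are all 1, so H_1 = Z^2.
  H_2: rank ker ∂_2 − rank ∂_3 = (14 − 13) − 0 = 1, and there is no ∂_3, so H_2 = Z.

As a check, the Euler characteristic is 7 − 21 + 14 = 0, which agrees with 1 − 2 + 1 = 0.

H_0 ≅ Z,  H_1 ≅ Z^2,  H_2 ≅ Z.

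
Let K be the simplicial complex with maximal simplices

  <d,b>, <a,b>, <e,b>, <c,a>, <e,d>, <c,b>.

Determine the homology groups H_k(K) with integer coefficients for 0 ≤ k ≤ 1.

We work with the vertex ordering a < b < c < d < e. The simplices of K, each written with vertices in increasing order, are:

  0-simplices (5): a, b, c, d, e
  1-simplices (6): ab, ac, bc, bd, be, de

giving chain groups C_0 ≅ Z^5, C_1 ≅ Z^6.

The boundary map ∂_1: C_1 → C_0 sends each edge [p,q] (with p < q) to q − p.
As a 5×6 matrix over Z this has rank 4, with invariant factors (1,1,1,1).

From H_k ≅ ker(∂_k) / im(∂_{k+1}) we obtain:

  H_0: rank C_0 − rank ∂_1 = 5 − 4 = 1, and the invariant factors of ∂_1 are all 1, so H_0 = Z.
  H_1: rank ker ∂_1 − rank ∂_2 = (6 − 4) − 0 = 2, and there is no ∂_2, so H_1 = Z^2.

(K is a triangulation of a wedge of 2 circles.)

H_0 = Z,  H_1 = Z^2.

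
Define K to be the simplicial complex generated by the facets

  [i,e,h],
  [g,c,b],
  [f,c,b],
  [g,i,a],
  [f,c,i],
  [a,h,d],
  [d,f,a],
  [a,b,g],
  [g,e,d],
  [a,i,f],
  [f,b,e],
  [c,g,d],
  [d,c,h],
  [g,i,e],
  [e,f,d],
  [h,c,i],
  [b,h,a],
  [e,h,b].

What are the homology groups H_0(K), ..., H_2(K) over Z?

Fix the vertex order a < b < c < d < e < f < g < h < i and write every simplex with vertices in increasing order. Then dim K = 2 and the simplices of K are:

  0-simplices (9): a, b, c, d, e, f, g, h, i
  1-simplices (27): ab, ad, af, ag, ah, ai, bc, be, bf, bg, bh, cd, cf, cg, ch, ci, de, df, dg, dh, ef, eg, eh, ei, fi, gi, hi
  2-simplices (18): abg, abh, adf, adh, afi, agi, bcf, bcg, bef, beh, cdg, cdh, cfi, chi, def, deg, egi, ehi

so the chain groups are C_0 ≅ Z^9, C_1 ≅ Z^27, C_2 ≅ Z^18.

Boundary ∂_1: C_1 → C_0 sends each edge [p,q] (with p < q) to q − p. For instance
  ∂bc = c − b.
The 9×27 boundary matrix has rank 8 and Smith normal form diag(1,1,1,1,1,1,1,1).

The boundary map ∂_2: C_2 → C_1 maps a triangle to the signed sum of its edges. For instance
  ∂bef = ef − bf + be,
  ∂abg = bg − ag + ab.
This gives a 27×18 integer matrix of rank 17; reducing to Smith normal form yields diagonal entries (1,1,1,1,1,1,1,1,1,1,1,1,1,1,1,1,1).

Now H_k = ker ∂_k / im ∂_{k+1}, so:

  H_0: rank C_0 − rank ∂_1 = 9 − 8 = 1, and the invariant factors of ∂_1 are all 1, so H_0 ≅ Z.
  H_1: rank ker ∂_1 − rank ∂_2 = (27 − 8) − 17 = 2, and the invariant factors of ∂_2 are all 1, so H_1 ≅ Z^2.
  H_2: rank ker ∂_2 − rank ∂_3 = (18 − 17) − 0 = 1, and there is no ∂_3, so H_2 ≅ Z.

As a check, the Euler characteristic is 9 − 27 + 18 = 0, which agrees with 1 − 2 + 1 = 0.
(K is a triangulation of the torus T^2.)

H_0 ≅ Z,  H_1 ≅ Z^2,  H_2 ≅ Z.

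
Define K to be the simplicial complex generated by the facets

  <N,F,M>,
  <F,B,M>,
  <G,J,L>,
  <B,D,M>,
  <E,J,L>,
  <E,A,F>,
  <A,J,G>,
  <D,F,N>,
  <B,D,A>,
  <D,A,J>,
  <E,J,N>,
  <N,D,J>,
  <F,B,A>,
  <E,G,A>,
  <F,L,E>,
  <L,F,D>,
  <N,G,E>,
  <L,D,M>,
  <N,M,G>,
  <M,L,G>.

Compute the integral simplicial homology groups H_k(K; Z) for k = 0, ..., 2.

K has 10 vertices, 30 edges, 20 triangles.
rank ∂_0 = 0, rank ∂_1 = 9 ⇒ b_0 = 10 − 0 − 9 = 1; all invariant factors of ∂_1 are 1 so no torsion. So H_0 = Z.
rank ∂_1 = 9, rank ∂_2 = 20 ⇒ b_1 = 30 − 9 − 20 = 1; ∂_2 has invariant factor(s) [2] giving torsion. So H_1 = Z × Z/2.
rank ∂_2 = 20, rank ∂_3 = 0 ⇒ b_2 = 20 − 20 − 0 = 0. So H_2 = 0.

H_0 ≅ Z,  H_1 ≅ Z × Z/2,  H_2 = 0.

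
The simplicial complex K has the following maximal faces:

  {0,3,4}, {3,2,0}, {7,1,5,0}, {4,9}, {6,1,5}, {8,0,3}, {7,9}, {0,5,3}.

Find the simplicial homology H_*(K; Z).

Fix the vertex order 0 < 1 < 2 < 3 < 4 < 5 < 6 < 7 < 8 < 9 and write every simplex with vertices in increasing order. Then dim K = 3 and the simplices of K are:

  0-simplices (10): [0], [1], [2], [3], [4], [5], [6], [7], [8], [9]
  1-simplices (18): [0,1], [0,2], [0,3], [0,4], [0,5], [0,7], [0,8], [1,5], [1,6], [1,7], [2,3], [3,4], [3,5], [3,8], [4,9], [5,6], [5,7], [7,9]
  2-simplices (9): [0,1,5], [0,1,7], [0,2,3], [0,3,4], [0,3,5], [0,3,8], [0,5,7], [1,5,6], [1,5,7]
  3-simplices (1): [0,1,5,7]

giving chain groups C_0 ≅ Z^10, C_1 ≅ Z^18, C_2 ≅ Z^9, C_3 ≅ Z^1.

The boundary map ∂_1: C_1 → C_0 sends each edge [p,q] (with p < q) to q − p. For instance
  ∂[5,7] = [7] − [5].
The resulting 10×18 matrix has rank 9, and its Smith normal form has invariant factors (1,1,1,1,1,1,1,1,1).

Boundary ∂_2: C_2 → C_1 acts by ∂[p,q,r] = [q,r] − [p,r] + [p,q]. For instance
  ∂[0,2,3] = [2,3] − [0,3] + [0,2],
  ∂[0,3,5] = [3,5] − [0,5] + [0,3].
The 18×9 boundary matrix has rank 8 and Smith normal form diag(1,1,1,1,1,1,1,1).

∂_3: C_3 → C_2 sends each 3-simplex σ to the alternating sum Σ_i (−1)^i (σ with its i-th vertex removed). For instance
  ∂[0,1,5,7] = [1,5,7] − [0,5,7] + [0,1,7] − [0,1,5].
The resulting 9×1 matrix has rank 1, and its Smith normal form has invariant factors (1).

Now H_k = ker ∂_k / im ∂_{k+1}, so:

  H_0: rank C_0 − rank ∂_1 = 10 − 9 = 1, and the invariant factors of ∂_1 are all 1, so H_0 = Z.
  H_1: rank ker ∂_1 − rank ∂_2 = (18 − 9) − 8 = 1, and the invariant factors of ∂_2 are all 1, so H_1 = Z.
  H_2: rank ker ∂_2 − rank ∂_3 = (9 − 8) − 1 = 0, and the invariant factors of ∂_3 are all 1, so H_2 = 0.
  H_3: rank ker ∂_3 − rank ∂_4 = (1 − 1) − 0 = 0, and there is no ∂_4, so H_3 = 0.

As a check, the Euler characteristic is 10 − 18 + 9 − 1 = 0, which agrees with 1 − 1 + 0 − 0 = 0.

H_0 = Z,  H_1 = Z,  H_2 = 0,  H_3 = 0.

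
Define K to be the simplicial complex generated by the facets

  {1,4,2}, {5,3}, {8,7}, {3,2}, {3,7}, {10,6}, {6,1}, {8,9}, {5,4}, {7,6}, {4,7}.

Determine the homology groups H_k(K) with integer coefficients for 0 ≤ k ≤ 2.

Order the vertices as 1 < 2 < 3 < 4 < 5 < 6 < 7 < 8 < 9 < 10. Listing each simplex with vertices in this order, K has dimension 2 with simplices:

  0-simplices (10): [1], [2], [3], [4], [5], [6], [7], [8], [9], [10]
  1-simplices (13): [1,2], [1,4], [1,6], [2,3], [2,4], [3,5], [3,7], [4,5], [4,7], [6,7], [6,10], [7,8], [8,9]
  2-simplices (1): [1,2,4]

giving chain groups C_0 ≅ Z^10, C_1 ≅ Z^13, C_2 ≅ Z^1.

The boundary map ∂_1: C_1 → C_0 is given by ∂[p,q] = [q] − [p].
The resulting 10×13 matrix has rank 9, and its Smith normal form has invariant factors (1,1,1,1,1,1,1,1,1).

Boundary ∂_2: C_2 → C_1 acts by ∂[p,q,r] = [q,r] − [p,r] + [p,q]. For instance
  ∂[1,2,4] = [2,4] − [1,4] + [1,2].
As a 13×1 matrix over Z this has rank 1, with invariant factors (1).

Computing H_k = (kernel of ∂_k) / (image of ∂_{k+1}):

  H_0: rank C_0 − rank ∂_1 = 10 − 9 = 1, and the invariant factors of ∂_1 are all 1, so H_0 ≅ Z.
  H_1: rank ker ∂_1 − rank ∂_2 = (13 − 9) − 1 = 3, and the invariant factors of ∂_2 are all 1, so H_1 ≅ Z^3.
  H_2: rank ker ∂_2 − rank ∂_3 = (1 − 1) − 0 = 0, and there is no ∂_3, so H_2 ≅ 0.

H_0 ≅ Z,  H_1 ≅ Z^3,  H_2 = 0.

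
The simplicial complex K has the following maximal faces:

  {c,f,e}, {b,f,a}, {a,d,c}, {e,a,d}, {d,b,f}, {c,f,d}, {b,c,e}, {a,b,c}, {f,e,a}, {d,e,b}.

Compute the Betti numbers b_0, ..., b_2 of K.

b_0 = 1, b_1 = 0, b_2 = 0.

Order the vertices as a < b < c < d < e < f. Listing each simplex with vertices in this order, K has dimension 2 with simplices:

  0-simplices (6): a, b, c, d, e, f
  1-simplices (15): ab, ac, ad, ae, af, bc, bd, be, bf, cd, ce, cf, de, df, ef
  2-simplices (10): abc, abf, acd, ade, aef, bce, bde, bdf, cdf, cef

giving chain groups C_0 ≅ Z^6, C_1 ≅ Z^15, C_2 ≅ Z^10.

The boundary map ∂_1: C_1 → C_0 is given by ∂[p,q] = [q] − [p].
As a 6×15 matrix over Z this has rank 5, with invariant factors (1,1,1,1,1).

Boundary ∂_2: C_2 → C_1 acts by ∂[p,q,r] = [q,r] − [p,r] + [p,q]. For instance
  ∂bce = ce − be + bc,
  ∂cef = ef − cf + ce.
As a 15×10 matrix over Z this has rank 10, with invariant factors (1,1,1,1,1,1,1,1,1,2).

Reading off H_k = ker ∂_k / im ∂_{k+1}:

  H_0: rank C_0 − rank ∂_1 = 6 − 5 = 1, and the invariant factors of ∂_1 are all 1, so H_0 ≅ Z.
  H_1: rank ker ∂_1 − rank ∂_2 = (15 − 5) − 10 = 0, and ∂_2 has invariant factor 2 > 1, so H_1 ≅ Z/2.
  H_2: rank ker ∂_2 − rank ∂_3 = (10 − 10) − 0 = 0, and there is no ∂_3, so H_2 ≅ 0.

As a check, the Euler characteristic is 6 − 15 + 10 = 1, which agrees with 1 − 0 + 0 = 1.

Hence the Betti numbers are b_0 = 1, b_1 = 0, b_2 = 0.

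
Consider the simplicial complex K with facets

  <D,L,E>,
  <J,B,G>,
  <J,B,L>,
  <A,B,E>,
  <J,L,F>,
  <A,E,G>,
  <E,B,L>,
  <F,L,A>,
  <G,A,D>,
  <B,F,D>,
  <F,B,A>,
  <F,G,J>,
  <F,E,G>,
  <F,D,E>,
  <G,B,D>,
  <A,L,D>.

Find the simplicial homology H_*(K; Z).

Order the vertices as A < B < D < E < F < G < J < L. Listing each simplex with vertices in this order, K has dimension 2 with simplices:

  0-simplices (8): A, B, D, E, F, G, J, L
  1-simplices (24): AB, AD, AE, AF, AG, AL, BD, BE, BF, BG, BJ, BL, DE, DF, DG, DL, EF, EG, EL, FG, FJ, FL, GJ, JL
  2-simplices (16): ABE, ABF, ADG, ADL, AEG, AFL, BDF, BDG, BEL, BGJ, BJL, DEF, DEL, EFG, FGJ, FJL

so the chain groups are C_0 ≅ Z^8, C_1 ≅ Z^24, C_2 ≅ Z^16.

∂_1: C_1 → C_0 sends each edge [p,q] (with p < q) to q − p. For instance
  ∂BJ = J − B.
The 8×24 boundary matrix has rank 7 and Smith normal form diag(1,1,1,1,1,1,1).

The boundary map ∂_2: C_2 → C_1 sends each 2-simplex [p,q,r] to [q,r] − [p,r] + [p,q]. For instance
  ∂ABE = BE − AE + AB,
  ∂BEL = EL − BL + BE.
This gives a 24×16 integer matrix of rank 15; reducing to Smith normal form yields diagonal entries (1,1,1,1,1,1,1,1,1,1,1,1,1,1,1).

Computing H_k = (kernel of ∂_k) / (image of ∂_{k+1}):

  H_0: rank C_0 − rank ∂_1 = 8 − 7 = 1, and the invariant factors of ∂_1 are all 1, so H_0 ≅ Z.
  H_1: rank ker ∂_1 − rank ∂_2 = (24 − 7) − 15 = 2, and the invariant factors of ∂_2 are all 1, so H_1 ≅ Z^2.
  H_2: rank ker ∂_2 − rank ∂_3 = (16 − 15) − 0 = 1, and there is no ∂_3, so H_2 ≅ Z.

As a check, the Euler characteristic is 8 − 24 + 16 = 0, which agrees with 1 − 2 + 1 = 0.
(K is a triangulation of the torus T^2.)

H_0 ≅ Z,  H_1 ≅ Z^2,  H_2 ≅ Z.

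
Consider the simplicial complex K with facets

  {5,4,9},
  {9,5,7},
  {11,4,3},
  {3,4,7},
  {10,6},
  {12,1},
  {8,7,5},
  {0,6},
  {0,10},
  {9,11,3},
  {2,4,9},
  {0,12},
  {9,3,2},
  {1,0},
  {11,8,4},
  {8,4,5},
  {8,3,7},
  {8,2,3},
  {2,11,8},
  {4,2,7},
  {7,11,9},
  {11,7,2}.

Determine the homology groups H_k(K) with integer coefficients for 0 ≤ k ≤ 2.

H_0 = Z^2,  H_1 = Z^4,  H_2 = Z.

Fix the vertex order 0 < 1 < 2 < 3 < 4 < 5 < 6 < 7 < 8 < 9 < 10 < 11 < 12 and write every simplex with vertices in increasing order. Then dim K = 2 and the simplices of K are:

  0-simplices (13): [0], [1], [2], [3], [4], [5], [6], [7], [8], [9], [10], [11], [12]
  1-simplices (30): (30 of them)
  2-simplices (16): [2,3,8], [2,3,9], [2,4,7], [2,4,9], [2,7,11], [2,8,11], [3,4,7], [3,4,11], [3,7,8], [3,9,11], [4,5,8], [4,5,9], [4,8,11], [5,7,8], [5,7,9], [7,9,11]

Hence C_0 ≅ Z^13, C_1 ≅ Z^30, C_2 ≅ Z^16.

The boundary map ∂_1: C_1 → C_0 is given by ∂[p,q] = [q] − [p]. For instance
  ∂[6,10] = [10] − [6].
The 13×30 boundary matrix has rank 11 and Smith normal form diag(1,1,1,1,1,1,1,1,1,1,1).

∂_2: C_2 → C_1 sends each 2-simplex [p,q,r] to [q,r] − [p,r] + [p,q]. For instance
  ∂[5,7,8] = [7,8] − [5,8] + [5,7],
  ∂[2,7,11] = [7,11] − [2,11] + [2,7].
This gives a 30×16 integer matrix of rank 15; reducing to Smith normal form yields diagonal entries (1,1,1,1,1,1,1,1,1,1,1,1,1,1,1).

Computing H_k = (kernel of ∂_k) / (image of ∂_{k+1}):

  H_0: rank C_0 − rank ∂_1 = 13 − 11 = 2, and the invariant factors of ∂_1 are all 1, so H_0 = Z^2.
  H_1: rank ker ∂_1 − rank ∂_2 = (30 − 11) − 15 = 4, and the invariant factors of ∂_2 are all 1, so H_1 = Z^4.
  H_2: rank ker ∂_2 − rank ∂_3 = (16 − 15) − 0 = 1, and there is no ∂_3, so H_2 = Z.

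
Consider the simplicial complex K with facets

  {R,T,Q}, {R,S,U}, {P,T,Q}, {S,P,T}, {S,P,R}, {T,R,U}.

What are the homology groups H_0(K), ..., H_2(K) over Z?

Fix the vertex order P < Q < R < S < T < U and write every simplex with vertices in increasing order. Then dim K = 2 and the simplices of K are:

  0-simplices (6): P, Q, R, S, T, U
  1-simplices (12): PQ, PR, PS, PT, QR, QT, RS, RT, RU, ST, SU, TU
  2-simplices (6): PQT, PRS, PST, QRT, RSU, RTU

giving chain groups C_0 ≅ Z^6, C_1 ≅ Z^12, C_2 ≅ Z^6.

Boundary ∂_1: C_1 → C_0 sends each edge [p,q] (with p < q) to q − p. For instance
  ∂SU = U − S.
As a 6×12 matrix over Z this has rank 5, with invariant factors (1,1,1,1,1).

∂_2: C_2 → C_1 sends each 2-simplex [p,q,r] to [q,r] − [p,r] + [p,q]. For instance
  ∂RSU = SU − RU + RS,
  ∂PST = ST − PT + PS.
As a 12×6 matrix over Z this has rank 6, with invariant factors (1,1,1,1,1,1).

Computing H_k = (kernel of ∂_k) / (image of ∂_{k+1}):

  H_0: rank C_0 − rank ∂_1 = 6 − 5 = 1, and the invariant factors of ∂_1 are all 1, so H_0 = Z.
  H_1: rank ker ∂_1 − rank ∂_2 = (12 − 5) − 6 = 1, and the invariant factors of ∂_2 are all 1, so H_1 = Z.
  H_2: rank ker ∂_2 − rank ∂_3 = (6 − 6) − 0 = 0, and there is no ∂_3, so H_2 = 0.

As a check, the Euler characteristic is 6 − 12 + 6 = 0, which agrees with 1 − 1 + 0 = 0.

H_0 ≅ Z,  H_1 ≅ Z,  H_2 = 0.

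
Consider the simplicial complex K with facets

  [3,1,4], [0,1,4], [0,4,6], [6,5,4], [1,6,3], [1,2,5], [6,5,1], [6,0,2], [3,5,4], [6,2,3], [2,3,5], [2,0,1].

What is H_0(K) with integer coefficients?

K has 7 vertices, 18 edges, 12 triangles.
rank ∂_0 = 0, rank ∂_1 = 6 ⇒ b_0 = 7 − 0 − 6 = 1; all invariant factors of ∂_1 are 1 so no torsion. So H_0 = Z.

H_0 = Z.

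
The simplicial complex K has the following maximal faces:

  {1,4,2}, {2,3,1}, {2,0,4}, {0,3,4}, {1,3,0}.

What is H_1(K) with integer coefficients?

H_1 = Z.

Take the total order 0 < 1 < 2 < 3 < 4 on the vertex set. Then K (dimension 2) consists of the simplices:

  0-simplices (5): [0], [1], [2], [3], [4]
  1-simplices (10): [0,1], [0,2], [0,3], [0,4], [1,2], [1,3], [1,4], [2,3], [2,4], [3,4]
  2-simplices (5): [0,1,3], [0,2,4], [0,3,4], [1,2,3], [1,2,4]

Hence C_0 ≅ Z^5, C_1 ≅ Z^10, C_2 ≅ Z^5.

The boundary map ∂_1: C_1 → C_0 sends each edge [p,q] (with p < q) to q − p.
As a 5×10 matrix over Z this has rank 4, with invariant factors (1,1,1,1).

Boundary ∂_2: C_2 → C_1 sends each 2-simplex [p,q,r] to [q,r] − [p,r] + [p,q]. For instance
  ∂[0,3,4] = [3,4] − [0,4] + [0,3],
  ∂[0,1,3] = [1,3] − [0,3] + [0,1].
This gives a 10×5 integer matrix of rank 5; reducing to Smith normal form yields diagonal entries (1,1,1,1,1).

Computing H_k = (kernel of ∂_k) / (image of ∂_{k+1}):

  H_1: rank ker ∂_1 − rank ∂_2 = (10 − 4) − 5 = 1, and the invariant factors of ∂_2 are all 1, so H_1 ≅ Z.

(K is a triangulation of the Möbius band.)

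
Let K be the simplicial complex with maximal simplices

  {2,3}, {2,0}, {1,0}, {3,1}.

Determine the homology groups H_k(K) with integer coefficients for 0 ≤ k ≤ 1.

H_0 = Z,  H_1 = Z.

Order the vertices as 0 < 1 < 2 < 3. Listing each simplex with vertices in this order, K has dimension 1 with simplices:

  0-simplices (4): [0], [1], [2], [3]
  1-simplices (4): [0,1], [0,2], [1,3], [2,3]

giving chain groups C_0 ≅ Z^4, C_1 ≅ Z^4.

Boundary ∂_1: C_1 → C_0 sends each edge [p,q] (with p < q) to q − p. For instance
  ∂[1,3] = [3] − [1].
This gives a 4×4 integer matrix of rank 3; reducing to Smith normal form yields diagonal entries (1,1,1).

From H_k ≅ ker(∂_k) / im(∂_{k+1}) we obtain:

  H_0: rank C_0 − rank ∂_1 = 4 − 3 = 1, and the invariant factors of ∂_1 are all 1, so H_0 = Z.
  H_1: rank ker ∂_1 − rank ∂_2 = (4 − 3) − 0 = 1, and there is no ∂_2, so H_1 = Z.

As a check, the Euler characteristic is 4 − 4 = 0, which agrees with 1 − 1 = 0.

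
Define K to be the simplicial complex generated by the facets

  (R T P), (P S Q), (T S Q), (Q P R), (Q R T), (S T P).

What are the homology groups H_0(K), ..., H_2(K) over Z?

Take the total order P < Q < R < S < T on the vertex set. Then K (dimension 2) consists of the simplices:

  0-simplices (5): P, Q, R, S, T
  1-simplices (9): PQ, PR, PS, PT, QR, QS, QT, RT, ST
  2-simplices (6): PQR, PQS, PRT, PST, QRT, QST

giving chain groups C_0 ≅ Z^5, C_1 ≅ Z^9, C_2 ≅ Z^6.

∂_1: C_1 → C_0 is given by ∂[p,q] = [q] − [p]. For instance
  ∂QT = T − Q.
The resulting 5×9 matrix has rank 4, and its Smith normal form has invariant factors (1,1,1,1).

Boundary ∂_2: C_2 → C_1 maps a triangle to the signed sum of its edges. For instance
  ∂PRT = RT − PT + PR,
  ∂PQR = QR − PR + PQ.
The resulting 9×6 matrix has rank 5, and its Smith normal form has invariant factors (1,1,1,1,1).

Now H_k = ker ∂_k / im ∂_{k+1}, so:

  H_0: rank C_0 − rank ∂_1 = 5 − 4 = 1, and the invariant factors of ∂_1 are all 1, so H_0 ≅ Z.
  H_1: rank ker ∂_1 − rank ∂_2 = (9 − 4) − 5 = 0, and the invariant factors of ∂_2 are all 1, so H_1 ≅ 0.
  H_2: rank ker ∂_2 − rank ∂_3 = (6 − 5) − 0 = 1, and there is no ∂_3, so H_2 ≅ Z.

H_0 ≅ Z,  H_1 = 0,  H_2 ≅ Z.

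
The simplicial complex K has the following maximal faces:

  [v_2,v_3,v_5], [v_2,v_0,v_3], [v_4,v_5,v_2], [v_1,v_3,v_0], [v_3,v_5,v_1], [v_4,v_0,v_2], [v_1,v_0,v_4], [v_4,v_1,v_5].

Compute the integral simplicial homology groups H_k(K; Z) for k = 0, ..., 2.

H_0 ≅ Z,  H_1 = 0,  H_2 ≅ Z.

We work with the vertex ordering v_0 < v_1 < v_2 < v_3 < v_4 < v_5. The simplices of K, each written with vertices in increasing order, are:

  0-simplices (6): [v_0], [v_1], [v_2], [v_3], [v_4], [v_5]
  1-simplices (12): [v_0,v_1], [v_0,v_2], [v_0,v_3], [v_0,v_4], [v_1,v_3], [v_1,v_4], [v_1,v_5], [v_2,v_3], [v_2,v_4], [v_2,v_5], [v_3,v_5], [v_4,v_5]
  2-simplices (8): [v_0,v_1,v_3], [v_0,v_1,v_4], [v_0,v_2,v_3], [v_0,v_2,v_4], [v_1,v_3,v_5], [v_1,v_4,v_5], [v_2,v_3,v_5], [v_2,v_4,v_5]

Hence C_0 ≅ Z^6, C_1 ≅ Z^12, C_2 ≅ Z^8.

Boundary ∂_1: C_1 → C_0 sends each edge [p,q] (with p < q) to q − p. For instance
  ∂[v_0,v_2] = [v_2] − [v_0].
As a 6×12 matrix over Z this has rank 5, with invariant factors (1,1,1,1,1).

The boundary map ∂_2: C_2 → C_1 acts by ∂[p,q,r] = [q,r] − [p,r] + [p,q]. For instance
  ∂[v_2,v_3,v_5] = [v_3,v_5] − [v_2,v_5] + [v_2,v_3],
  ∂[v_0,v_2,v_3] = [v_2,v_3] − [v_0,v_3] + [v_0,v_2].
The resulting 12×8 matrix has rank 7, and its Smith normal form has invariant factors (1,1,1,1,1,1,1).

From H_k ≅ ker(∂_k) / im(∂_{k+1}) we obtain:

  H_0: rank C_0 − rank ∂_1 = 6 − 5 = 1, and the invariant factors of ∂_1 are all 1, so H_0 = Z.
  H_1: rank ker ∂_1 − rank ∂_2 = (12 − 5) − 7 = 0, and the invariant factors of ∂_2 are all 1, so H_1 = 0.
  H_2: rank ker ∂_2 − rank ∂_3 = (8 − 7) − 0 = 1, and there is no ∂_3, so H_2 = Z.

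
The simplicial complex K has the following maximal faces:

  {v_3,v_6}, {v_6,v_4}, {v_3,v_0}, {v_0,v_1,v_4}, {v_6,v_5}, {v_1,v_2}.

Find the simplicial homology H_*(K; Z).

H_0 ≅ Z,  H_1 ≅ Z,  H_2 = 0.

Order the vertices as v_0 < v_1 < v_2 < v_3 < v_4 < v_5 < v_6. Listing each simplex with vertices in this order, K has dimension 2 with simplices:

  0-simplices (7): [v_0], [v_1], [v_2], [v_3], [v_4], [v_5], [v_6]
  1-simplices (8): [v_0,v_1], [v_0,v_3], [v_0,v_4], [v_1,v_2], [v_1,v_4], [v_3,v_6], [v_4,v_6], [v_5,v_6]
  2-simplices (1): [v_0,v_1,v_4]

giving chain groups C_0 ≅ Z^7, C_1 ≅ Z^8, C_2 ≅ Z^1.

The boundary map ∂_1: C_1 → C_0 sends each edge [p,q] (with p < q) to q − p.
The 7×8 boundary matrix has rank 6 and Smith normal form diag(1,1,1,1,1,1).

Boundary ∂_2: C_2 → C_1 maps a triangle to the signed sum of its edges. For instance
  ∂[v_0,v_1,v_4] = [v_1,v_4] − [v_0,v_4] + [v_0,v_1].
The 8×1 boundary matrix has rank 1 and Smith normal form diag(1).

Reading off H_k = ker ∂_k / im ∂_{k+1}:

  H_0: rank C_0 − rank ∂_1 = 7 − 6 = 1, and the invariant factors of ∂_1 are all 1, so H_0 ≅ Z.
  H_1: rank ker ∂_1 − rank ∂_2 = (8 − 6) − 1 = 1, and the invariant factors of ∂_2 are all 1, so H_1 ≅ Z.
  H_2: rank ker ∂_2 − rank ∂_3 = (1 − 1) − 0 = 0, and there is no ∂_3, so H_2 ≅ 0.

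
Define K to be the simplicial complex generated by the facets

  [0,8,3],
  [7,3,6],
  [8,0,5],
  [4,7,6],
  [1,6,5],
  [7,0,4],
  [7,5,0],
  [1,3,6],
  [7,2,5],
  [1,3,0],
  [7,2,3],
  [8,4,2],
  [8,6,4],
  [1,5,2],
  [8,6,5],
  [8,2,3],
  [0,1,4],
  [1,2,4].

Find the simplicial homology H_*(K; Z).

K has 9 vertices, 27 edges, 18 triangles.
rank ∂_0 = 0, rank ∂_1 = 8 ⇒ b_0 = 9 − 0 − 8 = 1; all invariant factors of ∂_1 are 1 so no torsion. So H_0 ≅ Z.
rank ∂_1 = 8, rank ∂_2 = 17 ⇒ b_1 = 27 − 8 − 17 = 2; all invariant factors of ∂_2 are 1 so no torsion. So H_1 ≅ Z^2.
rank ∂_2 = 17, rank ∂_3 = 0 ⇒ b_2 = 18 − 17 − 0 = 1. So H_2 ≅ Z.

H_0 ≅ Z,  H_1 ≅ Z^2,  H_2 ≅ Z.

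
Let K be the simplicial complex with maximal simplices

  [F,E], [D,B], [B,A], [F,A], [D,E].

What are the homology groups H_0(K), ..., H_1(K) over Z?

Order the vertices as A < B < D < E < F. Listing each simplex with vertices in this order, K has dimension 1 with simplices:

  0-simplices (5): A, B, D, E, F
  1-simplices (5): AB, AF, BD, DE, EF

Hence C_0 ≅ Z^5, C_1 ≅ Z^5.

∂_1: C_1 → C_0 is given by ∂[p,q] = [q] − [p]. For instance
  ∂EF = F − E.
As a 5×5 matrix over Z this has rank 4, with invariant factors (1,1,1,1).

Now H_k = ker ∂_k / im ∂_{k+1}, so:

  H_0: rank C_0 − rank ∂_1 = 5 − 4 = 1, and the invariant factors of ∂_1 are all 1, so H_0 = Z.
  H_1: rank ker ∂_1 − rank ∂_2 = (5 − 4) − 0 = 1, and there is no ∂_2, so H_1 = Z.

As a check, the Euler characteristic is 5 − 5 = 0, which agrees with 1 − 1 = 0.
(K is a triangulation of the circle S^1.)

H_0 ≅ Z,  H_1 ≅ Z.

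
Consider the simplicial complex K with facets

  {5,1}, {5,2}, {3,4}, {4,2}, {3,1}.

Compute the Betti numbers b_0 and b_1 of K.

K has 5 vertices, 5 edges.
rank ∂_0 = 0, rank ∂_1 = 4 ⇒ b_0 = 5 − 0 − 4 = 1; all invariant factors of ∂_1 are 1 so no torsion. So H_0 = Z.
rank ∂_1 = 4, rank ∂_2 = 0 ⇒ b_1 = 5 − 4 − 0 = 1. So H_1 = Z.

b_0 = 1, b_1 = 1.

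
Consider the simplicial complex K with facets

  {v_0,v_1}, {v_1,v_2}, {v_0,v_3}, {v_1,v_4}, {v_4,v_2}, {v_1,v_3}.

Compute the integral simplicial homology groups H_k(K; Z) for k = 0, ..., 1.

We work with the vertex ordering v_0 < v_1 < v_2 < v_3 < v_4. The simplices of K, each written with vertices in increasing order, are:

  0-simplices (5): [v_0], [v_1], [v_2], [v_3], [v_4]
  1-simplices (6): [v_0,v_1], [v_0,v_3], [v_1,v_2], [v_1,v_3], [v_1,v_4], [v_2,v_4]

giving chain groups C_0 ≅ Z^5, C_1 ≅ Z^6.

The boundary map ∂_1: C_1 → C_0 is given by ∂[p,q] = [q] − [p].
This gives a 5×6 integer matrix of rank 4; reducing to Smith normal form yields diagonal entries (1,1,1,1).

Now H_k = ker ∂_k / im ∂_{k+1}, so:

  H_0: rank C_0 − rank ∂_1 = 5 − 4 = 1, and the invariant factors of ∂_1 are all 1, so H_0 ≅ Z.
  H_1: rank ker ∂_1 − rank ∂_2 = (6 − 4) − 0 = 2, and there is no ∂_2, so H_1 ≅ Z^2.

(K is a triangulation of a wedge of 2 circles.)

H_0 ≅ Z,  H_1 ≅ Z^2.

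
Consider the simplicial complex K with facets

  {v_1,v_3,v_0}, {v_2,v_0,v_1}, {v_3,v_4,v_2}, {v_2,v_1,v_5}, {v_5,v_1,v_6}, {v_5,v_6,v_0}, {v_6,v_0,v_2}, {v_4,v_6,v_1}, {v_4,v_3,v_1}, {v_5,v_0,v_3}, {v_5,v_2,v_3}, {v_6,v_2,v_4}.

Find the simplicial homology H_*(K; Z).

H_0 ≅ Z,  H_1 ≅ Z/2,  H_2 = 0.

Fix the vertex order v_0 < v_1 < v_2 < v_3 < v_4 < v_5 < v_6 and write every simplex with vertices in increasing order. Then dim K = 2 and the simplices of K are:

  0-simplices (7): [v_0], [v_1], [v_2], [v_3], [v_4], [v_5], [v_6]
  1-simplices (18): (18 of them)
  2-simplices (12): (12 of them)

Hence C_0 ≅ Z^7, C_1 ≅ Z^18, C_2 ≅ Z^12.

Boundary ∂_1: C_1 → C_0 is given by ∂[p,q] = [q] − [p]. For instance
  ∂[v_1,v_4] = [v_4] − [v_1].
The resulting 7×18 matrix has rank 6, and its Smith normal form has invariant factors (1,1,1,1,1,1).

Boundary ∂_2: C_2 → C_1 maps a triangle to the signed sum of its edges. For instance
  ∂[v_2,v_3,v_5] = [v_3,v_5] − [v_2,v_5] + [v_2,v_3],
  ∂[v_0,v_3,v_5] = [v_3,v_5] − [v_0,v_5] + [v_0,v_3].
This gives a 18×12 integer matrix of rank 12; reducing to Smith normal form yields diagonal entries (1,1,1,1,1,1,1,1,1,1,1,2).

Reading off H_k = ker ∂_k / im ∂_{k+1}:

  H_0: rank C_0 − rank ∂_1 = 7 − 6 = 1, and the invariant factors of ∂_1 are all 1, so H_0 = Z.
  H_1: rank ker ∂_1 − rank ∂_2 = (18 − 6) − 12 = 0, and ∂_2 has invariant factor 2 > 1, so H_1 = Z/2.
  H_2: rank ker ∂_2 − rank ∂_3 = (12 − 12) − 0 = 0, and there is no ∂_3, so H_2 = 0.

As a check, the Euler characteristic is 7 − 18 + 12 = 1, which agrees with 1 − 0 + 0 = 1.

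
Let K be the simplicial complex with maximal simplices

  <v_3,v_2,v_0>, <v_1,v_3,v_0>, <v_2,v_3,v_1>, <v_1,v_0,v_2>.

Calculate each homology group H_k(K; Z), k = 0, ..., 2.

H_0 ≅ Z,  H_1 = 0,  H_2 ≅ Z.

K has 4 vertices, 6 edges, 4 triangles.
rank ∂_0 = 0, rank ∂_1 = 3 ⇒ b_0 = 4 − 0 − 3 = 1; all invariant factors of ∂_1 are 1 so no torsion. So H_0 = Z.
rank ∂_1 = 3, rank ∂_2 = 3 ⇒ b_1 = 6 − 3 − 3 = 0; all invariant factors of ∂_2 are 1 so no torsion. So H_1 = 0.
rank ∂_2 = 3, rank ∂_3 = 0 ⇒ b_2 = 4 − 3 − 0 = 1. So H_2 = Z.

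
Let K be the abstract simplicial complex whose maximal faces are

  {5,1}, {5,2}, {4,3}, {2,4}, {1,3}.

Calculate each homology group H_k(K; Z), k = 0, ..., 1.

K has 5 vertices, 5 edges.
rank ∂_0 = 0, rank ∂_1 = 4 ⇒ b_0 = 5 − 0 − 4 = 1; all invariant factors of ∂_1 are 1 so no torsion. So H_0 ≅ Z.
rank ∂_1 = 4, rank ∂_2 = 0 ⇒ b_1 = 5 − 4 − 0 = 1. So H_1 ≅ Z.

H_0 ≅ Z,  H_1 ≅ Z.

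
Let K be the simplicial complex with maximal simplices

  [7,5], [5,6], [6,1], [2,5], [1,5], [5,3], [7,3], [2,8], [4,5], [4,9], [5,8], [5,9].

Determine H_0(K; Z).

H_0 = Z.

We work with the vertex ordering 1 < 2 < 3 < 4 < 5 < 6 < 7 < 8 < 9. The simplices of K, each written with vertices in increasing order, are:

  0-simplices (9): [1], [2], [3], [4], [5], [6], [7], [8], [9]
  1-simplices (12): [1,5], [1,6], [2,5], [2,8], [3,5], [3,7], [4,5], [4,9], [5,6], [5,7], [5,8], [5,9]

Hence C_0 ≅ Z^9, C_1 ≅ Z^12.

∂_1: C_1 → C_0 is given by ∂[p,q] = [q] − [p].
This gives a 9×12 integer matrix of rank 8; reducing to Smith normal form yields diagonal entries (1,1,1,1,1,1,1,1).

Now H_k = ker ∂_k / im ∂_{k+1}, so:

  H_0: rank C_0 − rank ∂_1 = 9 − 8 = 1, and the invariant factors of ∂_1 are all 1, so H_0 ≅ Z.

(K is a triangulation of a wedge of 4 circles.)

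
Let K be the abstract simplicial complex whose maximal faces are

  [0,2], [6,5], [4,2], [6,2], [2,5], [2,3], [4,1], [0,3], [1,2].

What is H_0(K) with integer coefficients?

H_0 = Z.

Take the total order 0 < 1 < 2 < 3 < 4 < 5 < 6 on the vertex set. Then K (dimension 1) consists of the simplices:

  0-simplices (7): [0], [1], [2], [3], [4], [5], [6]
  1-simplices (9): [0,2], [0,3], [1,2], [1,4], [2,3], [2,4], [2,5], [2,6], [5,6]

Hence C_0 ≅ Z^7, C_1 ≅ Z^9.

The boundary map ∂_1: C_1 → C_0 is given by ∂[p,q] = [q] − [p]. For instance
  ∂[2,6] = [6] − [2].
As a 7×9 matrix over Z this has rank 6, with invariant factors (1,1,1,1,1,1).

Now H_k = ker ∂_k / im ∂_{k+1}, so:

  H_0: rank C_0 − rank ∂_1 = 7 − 6 = 1, and the invariant factors of ∂_1 are all 1, so H_0 = Z.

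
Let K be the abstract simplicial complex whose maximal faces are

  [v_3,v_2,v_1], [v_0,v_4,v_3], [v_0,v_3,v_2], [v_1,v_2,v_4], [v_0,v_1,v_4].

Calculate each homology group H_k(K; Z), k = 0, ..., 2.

H_0 ≅ Z,  H_1 ≅ Z,  H_2 = 0.

Fix the vertex order v_0 < v_1 < v_2 < v_3 < v_4 and write every simplex with vertices in increasing order. Then dim K = 2 and the simplices of K are:

  0-simplices (5): [v_0], [v_1], [v_2], [v_3], [v_4]
  1-simplices (10): [v_0,v_1], [v_0,v_2], [v_0,v_3], [v_0,v_4], [v_1,v_2], [v_1,v_3], [v_1,v_4], [v_2,v_3], [v_2,v_4], [v_3,v_4]
  2-simplices (5): [v_0,v_1,v_4], [v_0,v_2,v_3], [v_0,v_3,v_4], [v_1,v_2,v_3], [v_1,v_2,v_4]

giving chain groups C_0 ≅ Z^5, C_1 ≅ Z^10, C_2 ≅ Z^5.

Boundary ∂_1: C_1 → C_0 is given by ∂[p,q] = [q] − [p]. For instance
  ∂[v_1,v_3] = [v_3] − [v_1].
The resulting 5×10 matrix has rank 4, and its Smith normal form has invariant factors (1,1,1,1).

Boundary ∂_2: C_2 → C_1 acts by ∂[p,q,r] = [q,r] − [p,r] + [p,q]. For instance
  ∂[v_1,v_2,v_4] = [v_2,v_4] − [v_1,v_4] + [v_1,v_2],
  ∂[v_0,v_1,v_4] = [v_1,v_4] − [v_0,v_4] + [v_0,v_1].
This gives a 10×5 integer matrix of rank 5; reducing to Smith normal form yields diagonal entries (1,1,1,1,1).

Computing H_k = (kernel of ∂_k) / (image of ∂_{k+1}):

  H_0: rank C_0 − rank ∂_1 = 5 − 4 = 1, and the invariant factors of ∂_1 are all 1, so H_0 ≅ Z.
  H_1: rank ker ∂_1 − rank ∂_2 = (10 − 4) − 5 = 1, and the invariant factors of ∂_2 are all 1, so H_1 ≅ Z.
  H_2: rank ker ∂_2 − rank ∂_3 = (5 − 5) − 0 = 0, and there is no ∂_3, so H_2 ≅ 0.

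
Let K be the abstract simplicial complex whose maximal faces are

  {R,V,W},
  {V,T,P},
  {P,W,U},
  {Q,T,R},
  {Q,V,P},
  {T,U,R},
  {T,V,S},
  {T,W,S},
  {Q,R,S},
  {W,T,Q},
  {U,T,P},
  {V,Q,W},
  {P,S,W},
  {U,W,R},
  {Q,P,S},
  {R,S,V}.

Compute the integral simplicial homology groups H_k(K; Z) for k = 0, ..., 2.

We work with the vertex ordering P < Q < R < S < T < U < V < W. The simplices of K, each written with vertices in increasing order, are:

  0-simplices (8): P, Q, R, S, T, U, V, W
  1-simplices (24): PQ, PS, PT, PU, PV, PW, QR, QS, QT, QV, QW, RS, RT, RU, RV, RW, ST, SV, SW, TU, TV, TW, UW, VW
  2-simplices (16): PQS, PQV, PSW, PTU, PTV, PUW, QRS, QRT, QTW, QVW, RSV, RTU, RUW, RVW, STV, STW

Hence C_0 ≅ Z^8, C_1 ≅ Z^24, C_2 ≅ Z^16.

Boundary ∂_1: C_1 → C_0 maps an edge to its endpoints' difference, ∂[p,q] = q − p.
The resulting 8×24 matrix has rank 7, and its Smith normal form has invariant factors (1,1,1,1,1,1,1).

∂_2: C_2 → C_1 maps a triangle to the signed sum of its edges. For instance
  ∂STW = TW − SW + ST,
  ∂PTU = TU − PU + PT.
The 24×16 boundary matrix has rank 15 and Smith normal form diag(1,1,1,1,1,1,1,1,1,1,1,1,1,1,1).

Computing H_k = (kernel of ∂_k) / (image of ∂_{k+1}):

  H_0: rank C_0 − rank ∂_1 = 8 − 7 = 1, and the invariant factors of ∂_1 are all 1, so H_0 ≅ Z.
  H_1: rank ker ∂_1 − rank ∂_2 = (24 − 7) − 15 = 2, and the invariant factors of ∂_2 are all 1, so H_1 ≅ Z^2.
  H_2: rank ker ∂_2 − rank ∂_3 = (16 − 15) − 0 = 1, and there is no ∂_3, so H_2 ≅ Z.

(K is a triangulation of the torus T^2.)

H_0 ≅ Z,  H_1 ≅ Z^2,  H_2 ≅ Z.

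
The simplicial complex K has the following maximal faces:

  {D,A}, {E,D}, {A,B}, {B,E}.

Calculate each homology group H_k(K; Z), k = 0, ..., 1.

Order the vertices as A < B < D < E. Listing each simplex with vertices in this order, K has dimension 1 with simplices:

  0-simplices (4): A, B, D, E
  1-simplices (4): AB, AD, BE, DE

giving chain groups C_0 ≅ Z^4, C_1 ≅ Z^4.

Boundary ∂_1: C_1 → C_0 sends each edge [p,q] (with p < q) to q − p.
The 4×4 boundary matrix has rank 3 and Smith normal form diag(1,1,1).

Reading off H_k = ker ∂_k / im ∂_{k+1}:

  H_0: rank C_0 − rank ∂_1 = 4 − 3 = 1, and the invariant factors of ∂_1 are all 1, so H_0 = Z.
  H_1: rank ker ∂_1 − rank ∂_2 = (4 − 3) − 0 = 1, and there is no ∂_2, so H_1 = Z.

H_0 = Z,  H_1 = Z.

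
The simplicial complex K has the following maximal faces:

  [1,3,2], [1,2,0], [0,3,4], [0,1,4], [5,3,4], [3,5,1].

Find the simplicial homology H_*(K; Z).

H_0 ≅ Z,  H_1 ≅ Z,  H_2 = 0.

Order the vertices as 0 < 1 < 2 < 3 < 4 < 5. Listing each simplex with vertices in this order, K has dimension 2 with simplices:

  0-simplices (6): [0], [1], [2], [3], [4], [5]
  1-simplices (12): [0,1], [0,2], [0,3], [0,4], [1,2], [1,3], [1,4], [1,5], [2,3], [3,4], [3,5], [4,5]
  2-simplices (6): [0,1,2], [0,1,4], [0,3,4], [1,2,3], [1,3,5], [3,4,5]

so the chain groups are C_0 ≅ Z^6, C_1 ≅ Z^12, C_2 ≅ Z^6.

The boundary map ∂_1: C_1 → C_0 maps an edge to its endpoints' difference, ∂[p,q] = q − p. For instance
  ∂[0,3] = [3] − [0].
This gives a 6×12 integer matrix of rank 5; reducing to Smith normal form yields diagonal entries (1,1,1,1,1).

Boundary ∂_2: C_2 → C_1 sends each 2-simplex [p,q,r] to [q,r] − [p,r] + [p,q]. For instance
  ∂[1,3,5] = [3,5] − [1,5] + [1,3],
  ∂[0,1,4] = [1,4] − [0,4] + [0,1].
This gives a 12×6 integer matrix of rank 6; reducing to Smith normal form yields diagonal entries (1,1,1,1,1,1).

From H_k ≅ ker(∂_k) / im(∂_{k+1}) we obtain:

  H_0: rank C_0 − rank ∂_1 = 6 − 5 = 1, and the invariant factors of ∂_1 are all 1, so H_0 = Z.
  H_1: rank ker ∂_1 − rank ∂_2 = (12 − 5) − 6 = 1, and the invariant factors of ∂_2 are all 1, so H_1 = Z.
  H_2: rank ker ∂_2 − rank ∂_3 = (6 − 6) − 0 = 0, and there is no ∂_3, so H_2 = 0.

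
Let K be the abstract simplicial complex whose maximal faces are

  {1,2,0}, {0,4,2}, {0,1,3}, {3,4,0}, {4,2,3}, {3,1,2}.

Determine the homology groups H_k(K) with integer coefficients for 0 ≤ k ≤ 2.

K has 5 vertices, 9 edges, 6 triangles.
rank ∂_0 = 0, rank ∂_1 = 4 ⇒ b_0 = 5 − 0 − 4 = 1; all invariant factors of ∂_1 are 1 so no torsion. So H_0 = Z.
rank ∂_1 = 4, rank ∂_2 = 5 ⇒ b_1 = 9 − 4 − 5 = 0; all invariant factors of ∂_2 are 1 so no torsion. So H_1 = 0.
rank ∂_2 = 5, rank ∂_3 = 0 ⇒ b_2 = 6 − 5 − 0 = 1. So H_2 = Z.

H_0 ≅ Z,  H_1 = 0,  H_2 ≅ Z.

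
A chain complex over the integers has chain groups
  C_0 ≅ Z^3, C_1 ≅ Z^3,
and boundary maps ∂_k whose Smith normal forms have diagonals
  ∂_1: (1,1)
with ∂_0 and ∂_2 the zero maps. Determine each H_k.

H_0: b_0 = 3 − 0 − 2 = 1; torsion from ∂_1 factors > 1: none. So H_0 ≅ Z.
H_1: b_1 = 3 − 2 − 0 = 1; torsion from ∂_2 factors > 1: none. So H_1 ≅ Z.

H_0 ≅ Z,  H_1 ≅ Z.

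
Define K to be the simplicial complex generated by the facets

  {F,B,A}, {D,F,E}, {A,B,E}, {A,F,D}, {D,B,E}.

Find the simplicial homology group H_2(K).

We work with the vertex ordering A < B < D < E < F. The simplices of K, each written with vertices in increasing order, are:

  0-simplices (5): A, B, D, E, F
  1-simplices (10): AB, AD, AE, AF, BD, BE, BF, DE, DF, EF
  2-simplices (5): ABE, ABF, ADF, BDE, DEF

Hence C_0 ≅ Z^5, C_1 ≅ Z^10, C_2 ≅ Z^5.

Boundary ∂_1: C_1 → C_0 maps an edge to its endpoints' difference, ∂[p,q] = q − p.
As a 5×10 matrix over Z this has rank 4, with invariant factors (1,1,1,1).

Boundary ∂_2: C_2 → C_1 maps a triangle to the signed sum of its edges. For instance
  ∂BDE = DE − BE + BD,
  ∂ABE = BE − AE + AB.
This gives a 10×5 integer matrix of rank 5; reducing to Smith normal form yields diagonal entries (1,1,1,1,1).

Computing H_k = (kernel of ∂_k) / (image of ∂_{k+1}):

  H_2: rank ker ∂_2 − rank ∂_3 = (5 − 5) − 0 = 0, and there is no ∂_3, so H_2 ≅ 0.

H_2 = 0.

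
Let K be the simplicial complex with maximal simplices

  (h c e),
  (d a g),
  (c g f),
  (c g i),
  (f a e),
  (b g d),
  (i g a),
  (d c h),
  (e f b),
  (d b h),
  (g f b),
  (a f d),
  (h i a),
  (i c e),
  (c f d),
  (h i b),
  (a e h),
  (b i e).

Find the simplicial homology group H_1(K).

Fix the vertex order a < b < c < d < e < f < g < h < i and write every simplex with vertices in increasing order. Then dim K = 2 and the simplices of K are:

  0-simplices (9): a, b, c, d, e, f, g, h, i
  1-simplices (27): ad, ae, af, ag, ah, ai, bd, be, bf, bg, bh, bi, cd, ce, cf, cg, ch, ci, df, dg, dh, ef, eh, ei, fg, gi, hi
  2-simplices (18): adf, adg, aef, aeh, agi, ahi, bdg, bdh, bef, bei, bfg, bhi, cdf, cdh, ceh, cei, cfg, cgi

giving chain groups C_0 ≅ Z^9, C_1 ≅ Z^27, C_2 ≅ Z^18.

The boundary map ∂_1: C_1 → C_0 maps an edge to its endpoints' difference, ∂[p,q] = q − p. For instance
  ∂eh = h − e.
The 9×27 boundary matrix has rank 8 and Smith normal form diag(1,1,1,1,1,1,1,1).

Boundary ∂_2: C_2 → C_1 sends each 2-simplex [p,q,r] to [q,r] − [p,r] + [p,q]. For instance
  ∂bfg = fg − bg + bf,
  ∂agi = gi − ai + ag.
As a 27×18 matrix over Z this has rank 18, with invariant factors (1,1,1,1,1,1,1,1,1,1,1,1,1,1,1,1,1,2).

From H_k ≅ ker(∂_k) / im(∂_{k+1}) we obtain:

  H_1: rank ker ∂_1 − rank ∂_2 = (27 − 8) − 18 = 1, and ∂_2 has invariant factor 2 > 1, so H_1 ≅ Z ⊕ Z/2.

H_1 = Z ⊕ Z/2.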